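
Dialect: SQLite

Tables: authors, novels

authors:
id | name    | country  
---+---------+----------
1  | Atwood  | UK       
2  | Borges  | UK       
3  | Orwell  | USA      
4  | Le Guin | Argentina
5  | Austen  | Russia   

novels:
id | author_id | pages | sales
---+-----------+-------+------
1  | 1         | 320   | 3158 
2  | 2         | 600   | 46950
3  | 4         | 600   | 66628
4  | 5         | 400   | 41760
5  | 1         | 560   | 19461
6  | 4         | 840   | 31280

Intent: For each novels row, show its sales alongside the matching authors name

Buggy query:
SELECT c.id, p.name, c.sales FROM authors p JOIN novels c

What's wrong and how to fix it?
Bug: Missing join condition: each novels row is matched to all authors rows instead of just its own

Fix: Add ON c.author_id = p.id to the JOIN

Corrected query:
SELECT c.id, p.name, c.sales FROM authors p JOIN novels c ON c.author_id = p.id

Result:
id | name    | sales
---+---------+------
1  | Atwood  | 3158 
2  | Borges  | 46950
3  | Le Guin | 66628
4  | Austen  | 41760
5  | Atwood  | 19461
6  | Le Guin | 31280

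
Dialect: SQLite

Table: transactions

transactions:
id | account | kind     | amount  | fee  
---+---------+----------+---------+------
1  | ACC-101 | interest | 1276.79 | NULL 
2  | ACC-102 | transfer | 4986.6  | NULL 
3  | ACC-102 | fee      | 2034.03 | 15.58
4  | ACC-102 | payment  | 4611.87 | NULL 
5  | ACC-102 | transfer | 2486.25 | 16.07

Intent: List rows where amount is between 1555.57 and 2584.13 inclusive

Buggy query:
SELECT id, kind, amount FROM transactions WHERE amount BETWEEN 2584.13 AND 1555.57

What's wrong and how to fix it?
Bug: The bounds are reversed; BETWEEN a AND b requires a <= b to match anything

Fix: Write BETWEEN 1555.57 AND 2584.13

Corrected query:
SELECT id, kind, amount FROM transactions WHERE amount BETWEEN 1555.57 AND 2584.13

Result:
id | kind     | amount 
---+----------+--------
3  | fee      | 2034.03
5  | transfer | 2486.25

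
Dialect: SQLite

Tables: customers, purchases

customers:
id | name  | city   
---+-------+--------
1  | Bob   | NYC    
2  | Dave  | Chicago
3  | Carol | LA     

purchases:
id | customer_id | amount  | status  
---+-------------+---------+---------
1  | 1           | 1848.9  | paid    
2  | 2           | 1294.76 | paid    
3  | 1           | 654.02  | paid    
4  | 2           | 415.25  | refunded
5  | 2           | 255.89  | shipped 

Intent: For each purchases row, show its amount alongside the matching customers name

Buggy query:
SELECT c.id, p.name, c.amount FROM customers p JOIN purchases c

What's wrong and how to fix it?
Bug: JOIN with no ON clause produces a cartesian product; every purchases row pairs with every customers row

Fix: Add ON c.customer_id = p.id to the JOIN

Corrected query:
SELECT c.id, p.name, c.amount FROM customers p JOIN purchases c ON c.customer_id = p.id

Result:
id | name | amount 
---+------+--------
1  | Bob  | 1848.9 
2  | Dave | 1294.76
3  | Bob  | 654.02 
4  | Dave | 415.25 
5  | Dave | 255.89 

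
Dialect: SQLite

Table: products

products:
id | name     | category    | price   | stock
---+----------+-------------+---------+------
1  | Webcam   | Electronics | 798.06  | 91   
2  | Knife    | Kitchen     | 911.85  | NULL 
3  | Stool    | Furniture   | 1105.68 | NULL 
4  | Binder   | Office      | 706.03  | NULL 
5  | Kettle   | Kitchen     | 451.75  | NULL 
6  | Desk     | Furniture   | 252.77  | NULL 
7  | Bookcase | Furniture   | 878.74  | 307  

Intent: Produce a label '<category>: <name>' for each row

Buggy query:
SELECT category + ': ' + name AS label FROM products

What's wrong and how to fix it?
Bug: '+' is numeric addition; on text columns SQLite converts them to 0 instead of concatenating

Fix: Replace + with || to concatenate text

Corrected query:
SELECT category || ': ' || name AS label FROM products

Result:
label              
-------------------
Electronics: Webcam
Kitchen: Knife     
Furniture: Stool   
Office: Binder     
Kitchen: Kettle    
Furniture: Desk    
Furniture: Bookcase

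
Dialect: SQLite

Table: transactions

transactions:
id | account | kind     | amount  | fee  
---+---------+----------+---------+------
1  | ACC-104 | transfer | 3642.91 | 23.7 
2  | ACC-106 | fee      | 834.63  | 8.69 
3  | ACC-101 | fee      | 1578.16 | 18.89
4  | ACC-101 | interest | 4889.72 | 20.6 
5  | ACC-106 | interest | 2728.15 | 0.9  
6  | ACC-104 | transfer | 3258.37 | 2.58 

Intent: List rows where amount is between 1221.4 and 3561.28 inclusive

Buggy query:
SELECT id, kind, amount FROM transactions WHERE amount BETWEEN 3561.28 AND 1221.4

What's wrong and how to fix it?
Bug: The bounds are reversed; BETWEEN a AND b requires a <= b to match anything

Fix: Swap the bounds so the smaller value comes first

Corrected query:
SELECT id, kind, amount FROM transactions WHERE amount BETWEEN 1221.4 AND 3561.28

Result:
id | kind     | amount 
---+----------+--------
3  | fee      | 1578.16
5  | interest | 2728.15
6  | transfer | 3258.37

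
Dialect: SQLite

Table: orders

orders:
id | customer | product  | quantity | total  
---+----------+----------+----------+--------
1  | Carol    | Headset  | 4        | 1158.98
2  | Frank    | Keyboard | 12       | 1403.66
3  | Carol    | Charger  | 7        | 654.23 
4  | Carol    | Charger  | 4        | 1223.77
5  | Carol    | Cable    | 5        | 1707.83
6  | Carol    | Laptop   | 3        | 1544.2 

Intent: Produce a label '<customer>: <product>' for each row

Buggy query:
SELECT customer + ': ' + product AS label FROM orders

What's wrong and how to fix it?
Bug: '+' is numeric addition; on text columns SQLite converts them to 0 instead of concatenating

Fix: Replace + with || to concatenate text

Corrected query:
SELECT customer || ': ' || product AS label FROM orders

Result:
label          
---------------
Carol: Headset 
Frank: Keyboard
Carol: Charger 
Carol: Charger 
Carol: Cable   
Carol: Laptop  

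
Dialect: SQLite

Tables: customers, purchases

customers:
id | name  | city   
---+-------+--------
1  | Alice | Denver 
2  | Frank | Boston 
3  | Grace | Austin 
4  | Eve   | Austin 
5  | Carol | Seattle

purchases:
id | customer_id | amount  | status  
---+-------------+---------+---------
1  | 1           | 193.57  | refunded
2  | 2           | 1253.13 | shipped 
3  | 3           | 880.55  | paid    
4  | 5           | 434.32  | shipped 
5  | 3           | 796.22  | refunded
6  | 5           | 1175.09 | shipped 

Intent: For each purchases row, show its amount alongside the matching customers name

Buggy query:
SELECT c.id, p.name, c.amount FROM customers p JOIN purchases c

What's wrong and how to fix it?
Bug: JOIN with no ON clause produces a cartesian product; every purchases row pairs with every customers row

Fix: Add ON c.customer_id = p.id to the JOIN

Corrected query:
SELECT c.id, p.name, c.amount FROM customers p JOIN purchases c ON c.customer_id = p.id

Result:
id | name  | amount 
---+-------+--------
1  | Alice | 193.57 
2  | Frank | 1253.13
3  | Grace | 880.55 
4  | Carol | 434.32 
5  | Grace | 796.22 
6  | Carol | 1175.09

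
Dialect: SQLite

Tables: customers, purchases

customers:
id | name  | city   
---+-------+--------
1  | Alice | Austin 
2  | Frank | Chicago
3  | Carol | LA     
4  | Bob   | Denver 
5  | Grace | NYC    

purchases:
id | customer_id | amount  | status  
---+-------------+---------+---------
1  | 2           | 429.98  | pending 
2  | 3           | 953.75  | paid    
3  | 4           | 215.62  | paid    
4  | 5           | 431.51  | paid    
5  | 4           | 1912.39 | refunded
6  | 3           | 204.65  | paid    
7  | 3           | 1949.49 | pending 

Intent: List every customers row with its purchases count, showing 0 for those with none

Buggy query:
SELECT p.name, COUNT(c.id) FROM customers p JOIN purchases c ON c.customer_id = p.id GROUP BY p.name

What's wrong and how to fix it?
Bug: INNER JOIN drops customers rows that have no matching purchases rows

Fix: Use LEFT JOIN so parents without children still appear (COUNT(c.id) gives 0)

Corrected query:
SELECT p.name, COUNT(c.id) FROM customers p LEFT JOIN purchases c ON c.customer_id = p.id GROUP BY p.name

Result:
name  | COUNT(c.id)
------+------------
Alice | 0          
Bob   | 2          
Carol | 3          
Frank | 1          
Grace | 1          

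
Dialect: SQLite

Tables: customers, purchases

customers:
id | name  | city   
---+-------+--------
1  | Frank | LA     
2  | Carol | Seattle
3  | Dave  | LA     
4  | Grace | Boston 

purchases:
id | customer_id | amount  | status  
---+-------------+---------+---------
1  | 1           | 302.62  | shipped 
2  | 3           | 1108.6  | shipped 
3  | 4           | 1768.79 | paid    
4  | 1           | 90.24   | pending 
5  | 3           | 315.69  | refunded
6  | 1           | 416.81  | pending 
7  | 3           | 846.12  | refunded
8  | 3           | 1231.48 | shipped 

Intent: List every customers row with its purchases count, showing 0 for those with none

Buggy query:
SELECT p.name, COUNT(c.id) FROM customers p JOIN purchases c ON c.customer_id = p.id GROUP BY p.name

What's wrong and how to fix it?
Bug: An inner join excludes parents with zero children

Fix: Switch to LEFT JOIN to retain unmatched parent rows

Corrected query:
SELECT p.name, COUNT(c.id) FROM customers p LEFT JOIN purchases c ON c.customer_id = p.id GROUP BY p.name

Result:
name  | COUNT(c.id)
------+------------
Carol | 0          
Dave  | 4          
Frank | 3          
Grace | 1          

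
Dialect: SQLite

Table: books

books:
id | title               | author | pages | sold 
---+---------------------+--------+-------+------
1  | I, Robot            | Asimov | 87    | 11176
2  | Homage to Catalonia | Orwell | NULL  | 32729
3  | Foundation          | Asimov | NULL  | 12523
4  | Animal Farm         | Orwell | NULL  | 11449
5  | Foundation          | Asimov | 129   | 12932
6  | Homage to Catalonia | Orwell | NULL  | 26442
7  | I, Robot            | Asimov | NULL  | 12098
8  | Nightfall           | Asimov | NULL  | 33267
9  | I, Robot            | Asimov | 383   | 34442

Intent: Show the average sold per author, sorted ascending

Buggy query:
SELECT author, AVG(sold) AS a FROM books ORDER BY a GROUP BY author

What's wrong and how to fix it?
Bug: GROUP BY must precede ORDER BY

Fix: Reorder: SELECT … FROM … GROUP BY … ORDER BY …

Corrected query:
SELECT author, AVG(sold) AS a FROM books GROUP BY author ORDER BY a

Result:
author | a           
-------+-------------
Asimov | 19406.333333
Orwell | 23540       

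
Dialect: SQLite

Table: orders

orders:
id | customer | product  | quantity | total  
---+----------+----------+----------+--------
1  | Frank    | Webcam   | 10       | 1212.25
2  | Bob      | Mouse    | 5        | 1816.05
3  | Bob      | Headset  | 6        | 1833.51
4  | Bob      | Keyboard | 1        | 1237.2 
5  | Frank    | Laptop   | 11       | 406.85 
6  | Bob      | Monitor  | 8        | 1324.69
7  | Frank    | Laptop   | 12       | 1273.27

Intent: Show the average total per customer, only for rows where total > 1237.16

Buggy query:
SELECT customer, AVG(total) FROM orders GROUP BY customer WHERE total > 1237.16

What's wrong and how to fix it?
Bug: WHERE cannot follow GROUP BY

Fix: Move the WHERE clause before GROUP BY

Corrected query:
SELECT customer, AVG(total) FROM orders WHERE total > 1237.16 GROUP BY customer

Result:
customer | AVG(total)
---------+-----------
Bob      | 1552.8625 
Frank    | 1273.27   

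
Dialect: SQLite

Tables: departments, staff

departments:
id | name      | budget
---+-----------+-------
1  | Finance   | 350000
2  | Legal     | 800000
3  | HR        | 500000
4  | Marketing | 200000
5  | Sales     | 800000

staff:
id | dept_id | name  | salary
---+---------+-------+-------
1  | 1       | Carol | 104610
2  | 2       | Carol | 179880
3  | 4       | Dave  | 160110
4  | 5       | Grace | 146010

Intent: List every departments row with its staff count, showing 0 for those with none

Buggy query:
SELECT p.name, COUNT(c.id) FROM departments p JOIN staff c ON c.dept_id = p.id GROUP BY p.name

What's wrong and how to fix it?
Bug: An inner join excludes parents with zero children

Fix: Switch to LEFT JOIN to retain unmatched parent rows

Corrected query:
SELECT p.name, COUNT(c.id) FROM departments p LEFT JOIN staff c ON c.dept_id = p.id GROUP BY p.name

Result:
name      | COUNT(c.id)
----------+------------
Finance   | 1          
HR        | 0          
Legal     | 1          
Marketing | 1          
Sales     | 1          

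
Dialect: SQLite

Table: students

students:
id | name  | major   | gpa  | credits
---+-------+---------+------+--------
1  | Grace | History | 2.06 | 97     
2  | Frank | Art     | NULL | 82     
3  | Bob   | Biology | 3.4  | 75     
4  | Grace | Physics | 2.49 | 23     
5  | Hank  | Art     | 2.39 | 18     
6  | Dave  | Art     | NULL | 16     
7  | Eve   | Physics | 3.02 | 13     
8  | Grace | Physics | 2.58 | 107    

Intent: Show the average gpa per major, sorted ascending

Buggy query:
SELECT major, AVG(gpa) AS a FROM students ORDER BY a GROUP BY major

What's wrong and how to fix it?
Bug: ORDER BY appears before GROUP BY; SQL clause order requires GROUP BY first

Fix: Reorder: SELECT … FROM … GROUP BY … ORDER BY …

Corrected query:
SELECT major, AVG(gpa) AS a FROM students GROUP BY major ORDER BY a

Result:
major   | a       
--------+---------
History | 2.06    
Art     | 2.39    
Physics | 2.696667
Biology | 3.4     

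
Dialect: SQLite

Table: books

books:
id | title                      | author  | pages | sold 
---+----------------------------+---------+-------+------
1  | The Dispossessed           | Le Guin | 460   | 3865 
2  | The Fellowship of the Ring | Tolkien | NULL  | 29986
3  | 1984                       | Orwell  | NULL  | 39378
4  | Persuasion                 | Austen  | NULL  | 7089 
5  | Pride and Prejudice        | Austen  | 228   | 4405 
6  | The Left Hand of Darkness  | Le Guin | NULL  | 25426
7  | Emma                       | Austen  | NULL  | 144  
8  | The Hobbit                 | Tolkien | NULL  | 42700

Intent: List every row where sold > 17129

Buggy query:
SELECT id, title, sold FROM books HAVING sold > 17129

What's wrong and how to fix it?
Bug: This is a non-aggregate query (no GROUP BY, no aggregates), so in SQLite the HAVING clause is invalid here; a row-level condition belongs in WHERE

Fix: Use WHERE for row-level filtering

Corrected query:
SELECT id, title, sold FROM books WHERE sold > 17129

Result:
id | title                      | sold 
---+----------------------------+------
2  | The Fellowship of the Ring | 29986
3  | 1984                       | 39378
6  | The Left Hand of Darkness  | 25426
8  | The Hobbit                 | 42700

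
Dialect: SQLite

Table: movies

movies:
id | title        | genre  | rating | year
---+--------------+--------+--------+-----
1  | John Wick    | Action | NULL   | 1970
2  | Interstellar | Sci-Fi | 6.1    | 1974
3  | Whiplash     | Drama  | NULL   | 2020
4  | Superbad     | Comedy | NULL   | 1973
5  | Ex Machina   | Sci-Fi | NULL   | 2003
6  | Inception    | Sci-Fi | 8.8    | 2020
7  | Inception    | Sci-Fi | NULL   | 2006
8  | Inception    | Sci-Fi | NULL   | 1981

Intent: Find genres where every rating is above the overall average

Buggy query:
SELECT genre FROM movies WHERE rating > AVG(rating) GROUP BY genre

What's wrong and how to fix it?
Bug: AVG() is an aggregate; it can't sit directly in WHERE

Fix: Compute the overall average in a scalar subquery and compare each group's MIN against it in HAVING

Corrected query:
SELECT genre FROM movies GROUP BY genre HAVING MIN(rating) > (SELECT AVG(rating) FROM movies)

Result:
(no rows)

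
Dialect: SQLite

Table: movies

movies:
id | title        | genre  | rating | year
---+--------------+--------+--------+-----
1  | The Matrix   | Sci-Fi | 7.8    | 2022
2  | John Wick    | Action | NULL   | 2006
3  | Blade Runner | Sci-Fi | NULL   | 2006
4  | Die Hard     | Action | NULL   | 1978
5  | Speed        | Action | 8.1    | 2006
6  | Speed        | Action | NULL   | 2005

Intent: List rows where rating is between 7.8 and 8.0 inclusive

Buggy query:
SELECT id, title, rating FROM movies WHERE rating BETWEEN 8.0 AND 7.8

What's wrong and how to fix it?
Bug: The bounds are reversed; BETWEEN a AND b requires a <= b to match anything

Fix: Swap the bounds so the smaller value comes first

Corrected query:
SELECT id, title, rating FROM movies WHERE rating BETWEEN 7.8 AND 8.0

Result:
id | title      | rating
---+------------+-------
1  | The Matrix | 7.8   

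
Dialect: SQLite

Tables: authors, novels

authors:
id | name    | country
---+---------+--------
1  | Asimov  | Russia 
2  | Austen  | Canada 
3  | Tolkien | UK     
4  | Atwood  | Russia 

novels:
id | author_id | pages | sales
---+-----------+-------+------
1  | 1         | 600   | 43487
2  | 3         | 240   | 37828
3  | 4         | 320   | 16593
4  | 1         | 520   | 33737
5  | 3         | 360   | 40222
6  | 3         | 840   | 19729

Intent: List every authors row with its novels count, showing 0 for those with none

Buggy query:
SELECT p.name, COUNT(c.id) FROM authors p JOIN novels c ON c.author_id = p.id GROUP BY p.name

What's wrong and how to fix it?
Bug: An inner join excludes parents with zero children

Fix: Use LEFT JOIN so parents without children still appear (COUNT(c.id) gives 0)

Corrected query:
SELECT p.name, COUNT(c.id) FROM authors p LEFT JOIN novels c ON c.author_id = p.id GROUP BY p.name

Result:
name    | COUNT(c.id)
--------+------------
Asimov  | 2          
Atwood  | 1          
Austen  | 0          
Tolkien | 3          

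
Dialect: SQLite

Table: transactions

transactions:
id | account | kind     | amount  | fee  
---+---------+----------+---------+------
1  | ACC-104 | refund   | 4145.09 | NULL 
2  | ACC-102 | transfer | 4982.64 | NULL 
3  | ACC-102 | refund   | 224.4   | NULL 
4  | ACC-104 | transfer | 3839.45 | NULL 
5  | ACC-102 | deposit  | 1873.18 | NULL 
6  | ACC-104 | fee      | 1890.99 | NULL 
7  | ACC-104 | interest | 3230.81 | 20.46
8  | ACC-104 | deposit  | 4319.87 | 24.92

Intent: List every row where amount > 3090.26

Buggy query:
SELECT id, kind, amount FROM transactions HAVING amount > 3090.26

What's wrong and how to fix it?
Bug: This is a non-aggregate query (no GROUP BY, no aggregates), so in SQLite the HAVING clause is invalid here; a row-level condition belongs in WHERE

Fix: Use WHERE for row-level filtering

Corrected query:
SELECT id, kind, amount FROM transactions WHERE amount > 3090.26

Result:
id | kind     | amount 
---+----------+--------
1  | refund   | 4145.09
2  | transfer | 4982.64
4  | transfer | 3839.45
7  | interest | 3230.81
8  | deposit  | 4319.87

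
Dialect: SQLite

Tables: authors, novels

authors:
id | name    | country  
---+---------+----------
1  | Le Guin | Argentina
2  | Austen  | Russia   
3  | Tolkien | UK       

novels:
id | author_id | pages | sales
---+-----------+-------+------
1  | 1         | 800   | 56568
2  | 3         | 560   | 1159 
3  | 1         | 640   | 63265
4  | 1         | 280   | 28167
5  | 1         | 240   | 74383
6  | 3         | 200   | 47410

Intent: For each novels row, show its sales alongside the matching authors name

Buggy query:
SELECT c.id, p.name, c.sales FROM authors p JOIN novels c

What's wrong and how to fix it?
Bug: JOIN with no ON clause produces a cartesian product; every novels row pairs with every authors row

Fix: Specify the join condition linking the foreign key to the parent id

Corrected query:
SELECT c.id, p.name, c.sales FROM authors p JOIN novels c ON c.author_id = p.id

Result:
id | name    | sales
---+---------+------
1  | Le Guin | 56568
2  | Tolkien | 1159 
3  | Le Guin | 63265
4  | Le Guin | 28167
5  | Le Guin | 74383
6  | Tolkien | 47410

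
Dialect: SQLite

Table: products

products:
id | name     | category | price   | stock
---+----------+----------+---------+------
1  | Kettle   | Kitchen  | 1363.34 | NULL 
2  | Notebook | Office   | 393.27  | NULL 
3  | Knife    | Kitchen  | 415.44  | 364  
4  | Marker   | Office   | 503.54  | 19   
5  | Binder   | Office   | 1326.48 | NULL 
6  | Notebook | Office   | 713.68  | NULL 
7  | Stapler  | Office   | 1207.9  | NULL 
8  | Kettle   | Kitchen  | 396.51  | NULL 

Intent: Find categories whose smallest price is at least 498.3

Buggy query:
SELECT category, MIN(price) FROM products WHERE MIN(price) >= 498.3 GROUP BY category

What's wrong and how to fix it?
Bug: MIN() in WHERE is a misuse of aggregate

Fix: Use HAVING for the per-group MIN condition

Corrected query:
SELECT category, MIN(price) FROM products GROUP BY category HAVING MIN(price) >= 498.3

Result:
(no rows)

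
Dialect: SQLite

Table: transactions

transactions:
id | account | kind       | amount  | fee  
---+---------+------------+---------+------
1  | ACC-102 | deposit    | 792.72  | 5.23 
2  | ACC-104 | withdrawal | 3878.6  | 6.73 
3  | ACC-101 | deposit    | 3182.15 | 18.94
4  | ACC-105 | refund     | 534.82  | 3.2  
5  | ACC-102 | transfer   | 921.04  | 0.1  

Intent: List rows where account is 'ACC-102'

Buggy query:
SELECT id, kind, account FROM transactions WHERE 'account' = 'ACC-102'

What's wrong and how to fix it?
Bug: 'account' in single quotes is a string literal, not the column; the comparison is literal-vs-literal and never true

Fix: Reference the column as account without single quotes

Corrected query:
SELECT id, kind, account FROM transactions WHERE account = 'ACC-102'

Result:
id | kind     | account
---+----------+--------
1  | deposit  | ACC-102
5  | transfer | ACC-102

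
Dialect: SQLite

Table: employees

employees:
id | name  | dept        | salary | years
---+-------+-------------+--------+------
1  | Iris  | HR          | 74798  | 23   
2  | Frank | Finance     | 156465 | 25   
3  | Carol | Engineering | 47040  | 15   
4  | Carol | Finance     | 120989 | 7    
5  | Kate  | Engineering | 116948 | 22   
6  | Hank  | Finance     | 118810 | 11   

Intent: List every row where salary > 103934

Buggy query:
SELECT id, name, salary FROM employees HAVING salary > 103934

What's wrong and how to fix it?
Bug: HAVING filters the output of aggregation, but this query has no GROUP BY and no aggregate functions, so SQLite rejects it (HAVING clause on a non-aggregate query); the condition here is per row

Fix: Replace HAVING with WHERE since the condition applies to individual rows

Corrected query:
SELECT id, name, salary FROM employees WHERE salary > 103934

Result:
id | name  | salary
---+-------+-------
2  | Frank | 156465
4  | Carol | 120989
5  | Kate  | 116948
6  | Hank  | 118810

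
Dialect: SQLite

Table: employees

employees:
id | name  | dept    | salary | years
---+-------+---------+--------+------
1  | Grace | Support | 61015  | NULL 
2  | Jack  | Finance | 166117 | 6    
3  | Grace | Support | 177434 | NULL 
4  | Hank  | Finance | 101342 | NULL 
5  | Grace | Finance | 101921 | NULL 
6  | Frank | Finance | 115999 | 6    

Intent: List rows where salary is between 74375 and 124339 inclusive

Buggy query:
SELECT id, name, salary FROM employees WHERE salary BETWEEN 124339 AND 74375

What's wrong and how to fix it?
Bug: BETWEEN expects the lower bound first; with 124339 AND 74375 the range is empty

Fix: Swap the bounds so the smaller value comes first

Corrected query:
SELECT id, name, salary FROM employees WHERE salary BETWEEN 74375 AND 124339

Result:
id | name  | salary
---+-------+-------
4  | Hank  | 101342
5  | Grace | 101921
6  | Frank | 115999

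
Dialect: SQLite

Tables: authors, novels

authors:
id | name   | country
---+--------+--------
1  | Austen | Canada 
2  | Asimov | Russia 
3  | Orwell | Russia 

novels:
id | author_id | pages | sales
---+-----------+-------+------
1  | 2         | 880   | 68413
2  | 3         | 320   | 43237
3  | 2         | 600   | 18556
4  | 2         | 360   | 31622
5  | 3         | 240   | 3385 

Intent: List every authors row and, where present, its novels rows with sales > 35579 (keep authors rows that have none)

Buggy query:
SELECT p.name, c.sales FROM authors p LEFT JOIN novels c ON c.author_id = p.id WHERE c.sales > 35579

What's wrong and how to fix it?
Bug: A WHERE condition on the right-hand table after LEFT JOIN drops unmatched parents

Fix: Put 'c.sales > 35579' in the JOIN's ON clause instead of WHERE

Corrected query:
SELECT p.name, c.sales FROM authors p LEFT JOIN novels c ON c.author_id = p.id AND c.sales > 35579

Result:
name   | sales
-------+------
Austen | NULL 
Asimov | 68413
Orwell | 43237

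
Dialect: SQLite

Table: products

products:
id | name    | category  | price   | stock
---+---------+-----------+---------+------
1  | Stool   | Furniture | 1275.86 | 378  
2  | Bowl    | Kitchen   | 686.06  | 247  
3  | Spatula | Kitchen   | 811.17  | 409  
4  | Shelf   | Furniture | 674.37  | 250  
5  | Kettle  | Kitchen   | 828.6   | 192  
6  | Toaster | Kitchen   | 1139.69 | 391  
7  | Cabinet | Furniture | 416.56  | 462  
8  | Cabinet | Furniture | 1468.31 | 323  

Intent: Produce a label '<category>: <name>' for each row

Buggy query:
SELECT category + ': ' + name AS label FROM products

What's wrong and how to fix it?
Bug: SQLite uses || for string concatenation; + coerces text to numbers (yielding 0)

Fix: Replace + with || to concatenate text

Corrected query:
SELECT category || ': ' || name AS label FROM products

Result:
label             
------------------
Furniture: Stool  
Kitchen: Bowl     
Kitchen: Spatula  
Furniture: Shelf  
Kitchen: Kettle   
Kitchen: Toaster  
Furniture: Cabinet
Furniture: Cabinet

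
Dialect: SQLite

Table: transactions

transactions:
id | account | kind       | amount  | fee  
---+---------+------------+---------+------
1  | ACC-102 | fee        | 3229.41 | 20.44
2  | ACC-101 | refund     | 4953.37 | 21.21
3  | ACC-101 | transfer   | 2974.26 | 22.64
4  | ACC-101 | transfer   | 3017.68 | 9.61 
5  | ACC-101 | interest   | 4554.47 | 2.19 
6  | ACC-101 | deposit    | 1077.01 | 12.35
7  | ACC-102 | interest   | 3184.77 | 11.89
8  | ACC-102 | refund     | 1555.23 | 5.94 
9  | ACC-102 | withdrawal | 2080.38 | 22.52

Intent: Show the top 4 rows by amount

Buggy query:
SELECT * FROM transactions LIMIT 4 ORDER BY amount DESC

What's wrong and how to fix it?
Bug: ORDER BY cannot follow LIMIT; LIMIT is the final clause

Fix: Sort with ORDER BY, then apply LIMIT

Corrected query:
SELECT * FROM transactions ORDER BY amount DESC LIMIT 4

Result:
id | account | kind     | amount  | fee  
---+---------+----------+---------+------
2  | ACC-101 | refund   | 4953.37 | 21.21
5  | ACC-101 | interest | 4554.47 | 2.19 
1  | ACC-102 | fee      | 3229.41 | 20.44
7  | ACC-102 | interest | 3184.77 | 11.89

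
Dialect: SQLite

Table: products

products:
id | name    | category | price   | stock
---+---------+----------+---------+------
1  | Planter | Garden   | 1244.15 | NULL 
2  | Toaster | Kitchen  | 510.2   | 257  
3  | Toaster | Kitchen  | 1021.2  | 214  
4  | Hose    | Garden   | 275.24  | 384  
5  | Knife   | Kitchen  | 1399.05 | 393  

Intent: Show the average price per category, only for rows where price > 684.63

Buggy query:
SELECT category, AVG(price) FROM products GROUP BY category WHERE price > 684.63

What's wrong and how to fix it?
Bug: WHERE cannot follow GROUP BY

Fix: Move the WHERE clause before GROUP BY

Corrected query:
SELECT category, AVG(price) FROM products WHERE price > 684.63 GROUP BY category

Result:
category | AVG(price)
---------+-----------
Garden   | 1244.15   
Kitchen  | 1210.125  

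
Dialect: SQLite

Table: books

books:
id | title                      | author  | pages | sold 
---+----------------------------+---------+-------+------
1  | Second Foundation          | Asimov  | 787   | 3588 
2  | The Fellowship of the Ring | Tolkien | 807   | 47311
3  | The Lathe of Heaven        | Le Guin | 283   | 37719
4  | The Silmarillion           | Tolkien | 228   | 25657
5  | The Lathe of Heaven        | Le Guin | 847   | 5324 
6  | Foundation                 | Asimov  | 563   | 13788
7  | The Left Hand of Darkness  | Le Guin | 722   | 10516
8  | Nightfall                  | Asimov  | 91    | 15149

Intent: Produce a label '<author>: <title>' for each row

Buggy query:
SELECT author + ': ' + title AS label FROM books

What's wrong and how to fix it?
Bug: '+' is numeric addition; on text columns SQLite converts them to 0 instead of concatenating

Fix: Use the || operator for string concatenation

Corrected query:
SELECT author || ': ' || title AS label FROM books

Result:
label                              
-----------------------------------
Asimov: Second Foundation          
Tolkien: The Fellowship of the Ring
Le Guin: The Lathe of Heaven       
Tolkien: The Silmarillion          
Le Guin: The Lathe of Heaven       
Asimov: Foundation                 
Le Guin: The Left Hand of Darkness 
Asimov: Nightfall                  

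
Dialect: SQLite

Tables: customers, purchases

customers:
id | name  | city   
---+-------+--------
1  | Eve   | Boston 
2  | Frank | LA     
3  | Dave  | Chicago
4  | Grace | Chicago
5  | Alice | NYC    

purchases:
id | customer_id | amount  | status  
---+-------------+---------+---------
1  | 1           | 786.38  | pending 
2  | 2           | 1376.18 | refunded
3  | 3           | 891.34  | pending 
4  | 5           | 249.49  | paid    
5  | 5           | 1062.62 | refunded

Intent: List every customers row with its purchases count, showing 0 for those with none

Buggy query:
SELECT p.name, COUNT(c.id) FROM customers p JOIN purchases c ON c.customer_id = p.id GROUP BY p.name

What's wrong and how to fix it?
Bug: An inner join excludes parents with zero children

Fix: Switch to LEFT JOIN to retain unmatched parent rows

Corrected query:
SELECT p.name, COUNT(c.id) FROM customers p LEFT JOIN purchases c ON c.customer_id = p.id GROUP BY p.name

Result:
name  | COUNT(c.id)
------+------------
Alice | 2          
Dave  | 1          
Eve   | 1          
Frank | 1          
Grace | 0          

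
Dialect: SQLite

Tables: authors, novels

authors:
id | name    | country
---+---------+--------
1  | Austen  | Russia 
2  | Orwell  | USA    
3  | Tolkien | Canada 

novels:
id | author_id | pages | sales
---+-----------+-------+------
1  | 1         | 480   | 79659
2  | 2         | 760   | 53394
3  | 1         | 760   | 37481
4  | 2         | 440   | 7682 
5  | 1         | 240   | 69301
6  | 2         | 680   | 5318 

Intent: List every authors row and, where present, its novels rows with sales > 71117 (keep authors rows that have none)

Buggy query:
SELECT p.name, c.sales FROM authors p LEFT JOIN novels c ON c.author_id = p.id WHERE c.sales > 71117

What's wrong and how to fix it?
Bug: A WHERE condition on the right-hand table after LEFT JOIN drops unmatched parents

Fix: Put 'c.sales > 71117' in the JOIN's ON clause instead of WHERE

Corrected query:
SELECT p.name, c.sales FROM authors p LEFT JOIN novels c ON c.author_id = p.id AND c.sales > 71117

Result:
name    | sales
--------+------
Austen  | 79659
Orwell  | NULL 
Tolkien | NULL 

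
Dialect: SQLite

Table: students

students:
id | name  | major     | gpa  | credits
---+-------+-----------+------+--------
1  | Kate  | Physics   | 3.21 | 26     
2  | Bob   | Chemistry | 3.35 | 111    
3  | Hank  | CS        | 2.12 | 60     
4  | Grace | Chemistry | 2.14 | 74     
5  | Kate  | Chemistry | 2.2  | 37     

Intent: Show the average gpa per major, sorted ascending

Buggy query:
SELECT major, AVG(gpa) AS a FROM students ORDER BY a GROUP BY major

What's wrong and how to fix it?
Bug: GROUP BY must precede ORDER BY

Fix: Reorder: SELECT … FROM … GROUP BY … ORDER BY …

Corrected query:
SELECT major, AVG(gpa) AS a FROM students GROUP BY major ORDER BY a

Result:
major     | a       
----------+---------
CS        | 2.12    
Chemistry | 2.563333
Physics   | 3.21    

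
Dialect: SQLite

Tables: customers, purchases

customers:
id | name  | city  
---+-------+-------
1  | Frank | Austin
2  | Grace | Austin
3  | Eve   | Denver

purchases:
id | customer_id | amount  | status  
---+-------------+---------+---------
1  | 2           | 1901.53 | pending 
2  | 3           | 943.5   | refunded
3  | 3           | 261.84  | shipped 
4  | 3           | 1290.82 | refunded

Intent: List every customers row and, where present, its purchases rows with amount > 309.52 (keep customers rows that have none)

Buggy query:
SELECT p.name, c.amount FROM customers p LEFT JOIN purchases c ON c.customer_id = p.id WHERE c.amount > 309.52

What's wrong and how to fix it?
Bug: Filtering c.amount in WHERE discards the NULL rows produced by LEFT JOIN, turning it into an inner join

Fix: Put 'c.amount > 309.52' in the JOIN's ON clause instead of WHERE

Corrected query:
SELECT p.name, c.amount FROM customers p LEFT JOIN purchases c ON c.customer_id = p.id AND c.amount > 309.52

Result:
name  | amount 
------+--------
Frank | NULL   
Grace | 1901.53
Eve   | 943.5  
Eve   | 1290.82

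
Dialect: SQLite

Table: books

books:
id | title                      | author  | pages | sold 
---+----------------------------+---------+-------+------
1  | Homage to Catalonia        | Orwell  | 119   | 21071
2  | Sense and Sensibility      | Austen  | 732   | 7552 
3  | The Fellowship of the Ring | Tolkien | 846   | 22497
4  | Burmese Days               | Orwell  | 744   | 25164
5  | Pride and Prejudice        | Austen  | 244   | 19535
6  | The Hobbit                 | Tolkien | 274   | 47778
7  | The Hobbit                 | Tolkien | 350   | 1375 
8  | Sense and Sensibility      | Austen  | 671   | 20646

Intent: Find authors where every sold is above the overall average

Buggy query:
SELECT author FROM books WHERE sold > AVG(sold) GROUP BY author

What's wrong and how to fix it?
Bug: WHERE evaluates per row before aggregation, so AVG() is unavailable

Fix: Compute the overall average in a scalar subquery and compare each group's MIN against it in HAVING

Corrected query:
SELECT author FROM books GROUP BY author HAVING MIN(sold) > (SELECT AVG(sold) FROM books)

Result:
author
------
Orwell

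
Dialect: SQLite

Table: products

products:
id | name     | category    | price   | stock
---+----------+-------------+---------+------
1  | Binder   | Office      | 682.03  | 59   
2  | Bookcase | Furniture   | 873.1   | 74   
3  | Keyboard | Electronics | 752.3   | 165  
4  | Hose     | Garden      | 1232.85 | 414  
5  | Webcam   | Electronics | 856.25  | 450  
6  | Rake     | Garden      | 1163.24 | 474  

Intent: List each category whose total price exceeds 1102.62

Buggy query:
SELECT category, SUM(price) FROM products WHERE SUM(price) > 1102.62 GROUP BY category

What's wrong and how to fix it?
Bug: Aggregate functions cannot appear in a WHERE clause

Fix: Move the aggregate condition to a HAVING clause

Corrected query:
SELECT category, SUM(price) FROM products GROUP BY category HAVING SUM(price) > 1102.62

Result:
category    | SUM(price)
------------+-----------
Electronics | 1608.55   
Garden      | 2396.09   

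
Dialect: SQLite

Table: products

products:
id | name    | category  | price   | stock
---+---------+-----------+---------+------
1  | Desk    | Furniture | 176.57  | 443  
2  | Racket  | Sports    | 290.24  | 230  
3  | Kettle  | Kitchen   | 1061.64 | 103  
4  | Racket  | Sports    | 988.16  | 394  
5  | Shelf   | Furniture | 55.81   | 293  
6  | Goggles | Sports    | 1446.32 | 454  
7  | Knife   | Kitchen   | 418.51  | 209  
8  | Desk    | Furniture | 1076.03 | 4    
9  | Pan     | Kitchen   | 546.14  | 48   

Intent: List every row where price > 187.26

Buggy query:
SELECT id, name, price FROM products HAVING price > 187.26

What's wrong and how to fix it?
Bug: This is a non-aggregate query (no GROUP BY, no aggregates), so in SQLite the HAVING clause is invalid here; a row-level condition belongs in WHERE

Fix: Use WHERE for row-level filtering

Corrected query:
SELECT id, name, price FROM products WHERE price > 187.26

Result:
id | name    | price  
---+---------+--------
2  | Racket  | 290.24 
3  | Kettle  | 1061.64
4  | Racket  | 988.16 
6  | Goggles | 1446.32
7  | Knife   | 418.51 
8  | Desk    | 1076.03
9  | Pan     | 546.14 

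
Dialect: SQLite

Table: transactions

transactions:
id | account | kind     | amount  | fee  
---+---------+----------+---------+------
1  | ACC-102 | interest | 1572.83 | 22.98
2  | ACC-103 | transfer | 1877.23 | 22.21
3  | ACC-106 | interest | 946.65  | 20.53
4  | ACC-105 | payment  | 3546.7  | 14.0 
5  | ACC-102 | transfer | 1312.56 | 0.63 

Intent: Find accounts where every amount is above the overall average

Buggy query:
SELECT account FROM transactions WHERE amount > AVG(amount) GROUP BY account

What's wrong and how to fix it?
Bug: WHERE evaluates per row before aggregation, so AVG() is unavailable

Fix: Use a subquery for AVG and a HAVING MIN(...) filter so the condition holds for every row in the group

Corrected query:
SELECT account FROM transactions GROUP BY account HAVING MIN(amount) > (SELECT AVG(amount) FROM transactions)

Result:
account
-------
ACC-103
ACC-105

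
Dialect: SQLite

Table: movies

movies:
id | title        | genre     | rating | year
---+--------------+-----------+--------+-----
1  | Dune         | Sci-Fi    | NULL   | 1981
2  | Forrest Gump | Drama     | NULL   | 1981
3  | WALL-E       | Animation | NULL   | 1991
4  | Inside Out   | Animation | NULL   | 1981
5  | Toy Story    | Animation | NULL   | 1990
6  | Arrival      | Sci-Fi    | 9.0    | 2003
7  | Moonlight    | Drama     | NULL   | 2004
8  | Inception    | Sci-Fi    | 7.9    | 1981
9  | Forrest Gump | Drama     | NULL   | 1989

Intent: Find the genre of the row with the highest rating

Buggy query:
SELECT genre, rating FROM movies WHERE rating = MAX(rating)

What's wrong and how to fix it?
Bug: WHERE is evaluated per row; an aggregate over the whole table isn't defined there

Fix: Wrap MAX in a scalar subquery so WHERE compares against a single value

Corrected query:
SELECT genre, rating FROM movies WHERE rating = (SELECT MAX(rating) FROM movies)

Result:
genre  | rating
-------+-------
Sci-Fi | 9     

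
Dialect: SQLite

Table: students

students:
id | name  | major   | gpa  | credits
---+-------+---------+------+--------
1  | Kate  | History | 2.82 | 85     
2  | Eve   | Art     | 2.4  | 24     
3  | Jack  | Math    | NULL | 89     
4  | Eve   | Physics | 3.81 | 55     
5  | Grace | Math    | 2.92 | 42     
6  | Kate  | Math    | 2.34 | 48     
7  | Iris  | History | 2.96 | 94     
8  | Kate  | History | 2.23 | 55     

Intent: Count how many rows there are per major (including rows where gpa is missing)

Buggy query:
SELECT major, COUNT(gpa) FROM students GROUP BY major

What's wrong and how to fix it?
Bug: COUNT(column) counts non-NULL values only; rows with NULL gpa aren't counted

Fix: Replace COUNT(gpa) with COUNT(*)

Corrected query:
SELECT major, COUNT(*) FROM students GROUP BY major

Result:
major   | COUNT(*)
--------+---------
Art     | 1       
History | 3       
Math    | 3       
Physics | 1       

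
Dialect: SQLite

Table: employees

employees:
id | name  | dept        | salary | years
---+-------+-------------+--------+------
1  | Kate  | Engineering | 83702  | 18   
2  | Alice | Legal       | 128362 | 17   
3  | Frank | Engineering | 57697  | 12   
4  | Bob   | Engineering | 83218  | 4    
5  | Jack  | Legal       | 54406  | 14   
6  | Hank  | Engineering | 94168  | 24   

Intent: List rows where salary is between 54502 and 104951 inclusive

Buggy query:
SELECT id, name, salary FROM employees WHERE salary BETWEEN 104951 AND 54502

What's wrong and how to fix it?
Bug: The bounds are reversed; BETWEEN a AND b requires a <= b to match anything

Fix: Swap the bounds so the smaller value comes first

Corrected query:
SELECT id, name, salary FROM employees WHERE salary BETWEEN 54502 AND 104951

Result:
id | name  | salary
---+-------+-------
1  | Kate  | 83702 
3  | Frank | 57697 
4  | Bob   | 83218 
6  | Hank  | 94168 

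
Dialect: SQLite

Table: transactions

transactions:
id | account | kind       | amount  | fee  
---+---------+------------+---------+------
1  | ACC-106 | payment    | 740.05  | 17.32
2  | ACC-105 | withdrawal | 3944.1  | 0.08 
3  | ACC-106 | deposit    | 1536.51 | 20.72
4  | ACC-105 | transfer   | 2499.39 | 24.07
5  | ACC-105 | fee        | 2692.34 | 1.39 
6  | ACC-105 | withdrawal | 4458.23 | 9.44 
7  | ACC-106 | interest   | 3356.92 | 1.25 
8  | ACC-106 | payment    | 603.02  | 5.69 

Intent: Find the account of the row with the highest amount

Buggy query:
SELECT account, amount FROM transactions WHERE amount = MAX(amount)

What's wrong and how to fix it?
Bug: WHERE is evaluated per row; an aggregate over the whole table isn't defined there

Fix: Use a subquery: WHERE amount = (SELECT MAX(amount) FROM transactions)

Corrected query:
SELECT account, amount FROM transactions WHERE amount = (SELECT MAX(amount) FROM transactions)

Result:
account | amount 
--------+--------
ACC-105 | 4458.23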